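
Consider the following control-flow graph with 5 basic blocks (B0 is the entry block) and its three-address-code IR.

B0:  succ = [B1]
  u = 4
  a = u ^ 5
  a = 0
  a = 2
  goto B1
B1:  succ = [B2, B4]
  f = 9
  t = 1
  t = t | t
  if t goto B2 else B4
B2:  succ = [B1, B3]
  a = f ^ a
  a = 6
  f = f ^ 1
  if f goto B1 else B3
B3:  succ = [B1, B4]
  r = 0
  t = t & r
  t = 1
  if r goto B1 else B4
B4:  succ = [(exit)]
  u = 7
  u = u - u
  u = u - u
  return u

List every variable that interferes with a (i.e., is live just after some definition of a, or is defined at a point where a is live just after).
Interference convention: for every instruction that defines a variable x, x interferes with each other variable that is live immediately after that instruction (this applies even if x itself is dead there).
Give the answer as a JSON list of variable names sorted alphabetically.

def/use:
  B0: {a,u} / ∅
  B1: {f,t} / ∅
  B2: {a,f} / {a,f}
  B3: {r,t} / {t}
  B4: {u} / ∅

Live sets:
  B0 li=∅ lo={a}
  B1 li={a} lo={a,f,t}
  B2 li={a,f,t} lo={a,t}
  B3 li={a,t} lo={a}
  B4 li=∅ lo=∅

Interfere edges:
  a↔{f,r,t}
  f↔{a,t}
  r↔{a,t}
  t↔{a,f,r}
  u↔∅

N(a) = ["f", "r", "t"]

Answer: ["f", "r", "t"]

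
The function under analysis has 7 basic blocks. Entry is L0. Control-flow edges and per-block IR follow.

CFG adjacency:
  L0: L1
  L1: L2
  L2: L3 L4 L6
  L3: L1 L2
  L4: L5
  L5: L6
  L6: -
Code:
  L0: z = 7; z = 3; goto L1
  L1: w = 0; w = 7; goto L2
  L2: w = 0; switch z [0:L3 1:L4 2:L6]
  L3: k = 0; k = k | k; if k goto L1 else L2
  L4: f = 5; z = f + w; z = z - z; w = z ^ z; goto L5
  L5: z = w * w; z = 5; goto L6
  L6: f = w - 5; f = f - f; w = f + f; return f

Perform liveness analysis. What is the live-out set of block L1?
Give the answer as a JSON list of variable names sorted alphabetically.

Answer: ["z"]

Derivation:
Per-block:
  L0 def {z} use ∅
  L1 def {w} use ∅
  L2 def {w} use {z}
  L3 def {k} use ∅
  L4 def {f,w,z} use {w}
  L5 def {z} use {w}
  L6 def {f,w} use {w}

Backward fixpoint:
  live L0: ∅→{z}
  live L1: {z}→{z}
  live L2: {z}→{w,z}
  live L3: {z}→{z}
  live L4: {w}→{w}
  live L5: {w}→{w}
  live L6: {w}→∅

live-out(L1) = ["z"]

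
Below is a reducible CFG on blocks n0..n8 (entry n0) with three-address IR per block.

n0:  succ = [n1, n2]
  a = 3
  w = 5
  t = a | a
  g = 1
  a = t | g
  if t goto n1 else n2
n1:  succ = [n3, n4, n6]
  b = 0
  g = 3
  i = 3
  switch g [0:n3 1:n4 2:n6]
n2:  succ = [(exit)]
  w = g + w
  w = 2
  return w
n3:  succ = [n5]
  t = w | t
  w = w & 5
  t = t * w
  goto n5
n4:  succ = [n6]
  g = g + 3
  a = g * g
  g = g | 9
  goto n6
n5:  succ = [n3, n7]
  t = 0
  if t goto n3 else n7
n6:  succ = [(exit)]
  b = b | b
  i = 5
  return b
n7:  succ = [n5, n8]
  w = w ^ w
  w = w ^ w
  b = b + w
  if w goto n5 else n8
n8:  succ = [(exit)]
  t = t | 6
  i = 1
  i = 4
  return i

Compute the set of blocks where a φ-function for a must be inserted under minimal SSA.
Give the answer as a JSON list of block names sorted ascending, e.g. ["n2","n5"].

idom tree: n1←n0 n2←n0 n3←n1 n4←n1 n5←n3 n6←n1 n7←n5 n8←n7
Dom at joins:
  n3: preds {n1,n5}: {n0,n1} ∩ {n0,n1,n3,n5} = {n0,n1}; idom=n1
  n5: preds {n3,n7}: {n0,n1,n3} ∩ {n0,n1,n3,n5,n7} = {n0,n1,n3}; idom=n3
  n6: preds {n1,n4}: {n0,n1} ∩ {n0,n1,n4} = {n0,n1}; idom=n1

DF walk-up:
  join n3 pred n1: · stop@n1
  join n3 pred n5: n5→n3 stop@n1
  join n5 pred n3: · stop@n3
  join n5 pred n7: n7→n5 stop@n3
  join n6 pred n1: · stop@n1
  join n6 pred n4: n4 stop@n1
  n0 → ∅
  n1 → ∅
  n2 → ∅
  n3 → {n3}
  n4 → {n6}
  n5 → {n3,n5}
  n6 → ∅
  n7 → {n5}
  n8 → ∅

φ for a: defs {n0,n4}
  DF⁺ = {n6}

Answer: ["n6"]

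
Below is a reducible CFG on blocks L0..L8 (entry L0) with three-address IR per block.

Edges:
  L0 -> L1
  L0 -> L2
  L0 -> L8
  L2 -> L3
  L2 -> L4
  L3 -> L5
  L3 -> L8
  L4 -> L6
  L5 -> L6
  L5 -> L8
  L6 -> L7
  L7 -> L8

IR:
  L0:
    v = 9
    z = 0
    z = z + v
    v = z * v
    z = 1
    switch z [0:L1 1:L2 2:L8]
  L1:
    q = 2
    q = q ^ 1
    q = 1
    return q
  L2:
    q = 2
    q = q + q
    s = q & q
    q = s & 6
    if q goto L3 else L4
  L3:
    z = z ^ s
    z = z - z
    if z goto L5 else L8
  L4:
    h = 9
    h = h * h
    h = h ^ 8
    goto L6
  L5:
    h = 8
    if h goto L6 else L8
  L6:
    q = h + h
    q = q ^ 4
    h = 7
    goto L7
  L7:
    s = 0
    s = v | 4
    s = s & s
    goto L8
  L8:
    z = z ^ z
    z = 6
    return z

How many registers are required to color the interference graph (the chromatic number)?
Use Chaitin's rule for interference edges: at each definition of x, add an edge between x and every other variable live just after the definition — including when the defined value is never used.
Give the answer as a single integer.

Answer: 4

Analysis:
def/use:
  L0: def={v,z} ue=∅
  L1: def={q} ue=∅
  L2: def={q,s} ue=∅
  L3: def={z} ue={s,z}
  L4: def={h} ue=∅
  L5: def={h} ue=∅
  L6: def={h,q} ue={h}
  L7: def={s} ue={v}
  L8: def={z} ue={z}

Live sets:
  L0: in=∅ out={v,z}
  L1: in=∅ out=∅
  L2: in={v,z} out={s,v,z}
  L3: in={s,v,z} out={v,z}
  L4: in={v,z} out={h,v,z}
  L5: in={v,z} out={h,v,z}
  L6: in={h,v,z} out={v,z}
  L7: in={v,z} out={z}
  L8: in={z} out=∅

Interfere edges:
  h↔{v,z}
  q↔{s,v,z}
  s↔{q,v,z}
  v↔{h,q,s,z}
  z↔{h,q,s,v}

Chromatic number:
  lower bound: {q,s,v,z} mutually conflict ⇒ χ ≥ 4
  4-colouring: r0={v}  r1={z}  r2={h,q}  r3={s}
  χ = 4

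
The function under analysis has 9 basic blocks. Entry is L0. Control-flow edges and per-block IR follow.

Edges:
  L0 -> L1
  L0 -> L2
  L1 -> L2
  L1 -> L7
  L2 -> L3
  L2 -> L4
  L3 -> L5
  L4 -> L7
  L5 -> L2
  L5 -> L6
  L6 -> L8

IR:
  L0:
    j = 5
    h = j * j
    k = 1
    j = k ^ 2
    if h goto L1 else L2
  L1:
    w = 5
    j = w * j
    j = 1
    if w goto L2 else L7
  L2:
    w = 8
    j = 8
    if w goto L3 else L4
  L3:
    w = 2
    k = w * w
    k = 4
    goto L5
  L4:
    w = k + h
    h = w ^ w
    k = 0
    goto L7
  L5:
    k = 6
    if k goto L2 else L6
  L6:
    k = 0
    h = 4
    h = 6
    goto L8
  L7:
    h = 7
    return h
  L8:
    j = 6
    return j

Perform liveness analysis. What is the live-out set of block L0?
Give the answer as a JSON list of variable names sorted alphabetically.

Answer: ["h", "j", "k"]

Analysis:
def/use:
  L0 def {h,j,k} use ∅
  L1 def {j,w} use {j}
  L2 def {j,w} use ∅
  L3 def {k,w} use ∅
  L4 def {h,k,w} use {h,k}
  L5 def {k} use ∅
  L6 def {h,k} use ∅
  L7 def {h} use ∅
  L8 def {j} use ∅

Backward fixpoint:
  live L0: ∅→{h,j,k}
  live L1: {h,j,k}→{h,k}
  live L2: {h,k}→{h,k}
  live L3: {h}→{h}
  live L4: {h,k}→∅
  live L5: {h}→{h,k}
  live L6: ∅→∅
  live L7: ∅→∅
  live L8: ∅→∅

live-out(L0) = ["h", "j", "k"]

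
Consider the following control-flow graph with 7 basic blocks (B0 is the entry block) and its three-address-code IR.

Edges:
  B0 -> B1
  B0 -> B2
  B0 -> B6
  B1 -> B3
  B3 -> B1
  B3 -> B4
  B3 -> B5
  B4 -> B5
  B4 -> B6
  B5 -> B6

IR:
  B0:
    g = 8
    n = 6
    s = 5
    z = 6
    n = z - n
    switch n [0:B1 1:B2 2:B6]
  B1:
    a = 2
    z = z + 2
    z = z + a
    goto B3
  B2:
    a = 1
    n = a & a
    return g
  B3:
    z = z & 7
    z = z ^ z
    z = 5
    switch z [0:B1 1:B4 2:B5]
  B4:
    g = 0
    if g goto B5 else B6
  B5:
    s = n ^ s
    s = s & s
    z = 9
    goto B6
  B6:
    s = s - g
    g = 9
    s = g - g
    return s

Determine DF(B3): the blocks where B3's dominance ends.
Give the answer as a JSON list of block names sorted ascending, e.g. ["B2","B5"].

Answer: ["B1", "B6"]

Working:
idom tree: B1←B0 B2←B0 B3←B1 B4←B3 B5←B3 B6←B0
Join-block Dom:
  B1: preds {B0,B3}: {B0} ∩ {B0,B1,B3} = {B0}; idom=B0
  B5: preds {B3,B4}: {B0,B1,B3} ∩ {B0,B1,B3,B4} = {B0,B1,B3}; idom=B3
  B6: preds {B0,B4,B5}: {B0} ∩ {B0,B1,B3,B4} ∩ {B0,B1,B3,B5} = {B0}; idom=B0

Frontier:
  B1←B0: walk · to B0
  B1←B3: walk B3→B1 to B0
  B5←B3: walk · to B3
  B5←B4: walk B4 to B3
  B6←B0: walk · to B0
  B6←B4: walk B4→B3→B1 to B0
  B6←B5: walk B5→B3→B1 to B0
  DF(B0)=∅
  DF(B1)={B1,B6}
  DF(B2)=∅
  DF(B3)={B1,B6}
  DF(B4)={B5,B6}
  DF(B5)={B6}
  DF(B6)=∅

DF(B3) = ["B1", "B6"]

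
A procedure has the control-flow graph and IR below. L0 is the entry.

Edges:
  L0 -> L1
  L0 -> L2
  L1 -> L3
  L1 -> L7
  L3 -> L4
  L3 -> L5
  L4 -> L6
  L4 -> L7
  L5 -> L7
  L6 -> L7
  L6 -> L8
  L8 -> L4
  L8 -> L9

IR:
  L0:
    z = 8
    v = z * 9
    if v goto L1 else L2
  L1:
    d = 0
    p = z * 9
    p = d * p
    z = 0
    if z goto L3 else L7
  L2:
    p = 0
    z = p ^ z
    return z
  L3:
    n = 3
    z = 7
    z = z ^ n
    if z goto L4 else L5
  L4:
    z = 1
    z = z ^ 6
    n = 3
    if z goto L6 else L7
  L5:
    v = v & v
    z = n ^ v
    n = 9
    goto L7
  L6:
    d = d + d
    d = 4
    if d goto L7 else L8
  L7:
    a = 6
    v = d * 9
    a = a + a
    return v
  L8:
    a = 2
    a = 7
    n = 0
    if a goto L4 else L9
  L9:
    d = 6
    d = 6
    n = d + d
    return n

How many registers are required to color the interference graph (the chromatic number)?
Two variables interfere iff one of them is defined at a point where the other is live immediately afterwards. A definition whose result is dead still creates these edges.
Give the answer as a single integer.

Block summaries:
  L0: {v,z} / ∅
  L1: {d,p,z} / {z}
  L2: {p,z} / {z}
  L3: {n,z} / ∅
  L4: {n,z} / ∅
  L5: {n,v,z} / {n,v}
  L6: {d} / {d}
  L7: {a,v} / {d}
  L8: {a,n} / ∅
  L9: {d,n} / ∅

Liveness:
  live L0: ∅→{v,z}
  live L1: {v,z}→{d,v}
  live L2: {z}→∅
  live L3: {d,v}→{d,n,v}
  live L4: {d}→{d}
  live L5: {d,n,v}→{d}
  live L6: {d}→{d}
  live L7: {d}→∅
  live L8: {d}→{d}
  live L9: ∅→∅

Interference:
  a: {d,n,v}
  d: {a,n,p,v,z}
  n: {a,d,v,z}
  p: {d,v,z}
  v: {a,d,n,p,z}
  z: {d,n,p,v}

Chromatic number:
  lower bound: {a,d,n,v} mutually conflict ⇒ χ ≥ 4
  assign a→R3 d→R0 n→R2 p→R2 v→R1 z→R3 — no edge inside a register ⇒ χ ≤ 4
  χ = 4

Answer: 4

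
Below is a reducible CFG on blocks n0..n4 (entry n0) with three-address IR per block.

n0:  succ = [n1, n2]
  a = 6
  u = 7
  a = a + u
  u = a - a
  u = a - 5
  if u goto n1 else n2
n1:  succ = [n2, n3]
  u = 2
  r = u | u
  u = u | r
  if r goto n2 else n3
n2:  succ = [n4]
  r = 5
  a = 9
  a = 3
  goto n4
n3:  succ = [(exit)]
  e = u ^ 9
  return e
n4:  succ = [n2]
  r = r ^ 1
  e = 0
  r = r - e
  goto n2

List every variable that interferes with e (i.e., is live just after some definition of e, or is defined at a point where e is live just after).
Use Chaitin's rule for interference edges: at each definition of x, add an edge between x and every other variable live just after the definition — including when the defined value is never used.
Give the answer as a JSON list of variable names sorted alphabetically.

def/use:
  n0 def {a,u} use ∅
  n1 def {r,u} use ∅
  n2 def {a,r} use ∅
  n3 def {e} use {u}
  n4 def {e,r} use {r}

Live sets:
  n0: in=∅ out=∅
  n1: in=∅ out={u}
  n2: in=∅ out={r}
  n3: in={u} out=∅
  n4: in={r} out=∅

Interfere edges:
  a — {r,u}
  e — {r}
  r — {a,e,u}
  u — {a,r}

N(e) = ["r"]

Answer: ["r"]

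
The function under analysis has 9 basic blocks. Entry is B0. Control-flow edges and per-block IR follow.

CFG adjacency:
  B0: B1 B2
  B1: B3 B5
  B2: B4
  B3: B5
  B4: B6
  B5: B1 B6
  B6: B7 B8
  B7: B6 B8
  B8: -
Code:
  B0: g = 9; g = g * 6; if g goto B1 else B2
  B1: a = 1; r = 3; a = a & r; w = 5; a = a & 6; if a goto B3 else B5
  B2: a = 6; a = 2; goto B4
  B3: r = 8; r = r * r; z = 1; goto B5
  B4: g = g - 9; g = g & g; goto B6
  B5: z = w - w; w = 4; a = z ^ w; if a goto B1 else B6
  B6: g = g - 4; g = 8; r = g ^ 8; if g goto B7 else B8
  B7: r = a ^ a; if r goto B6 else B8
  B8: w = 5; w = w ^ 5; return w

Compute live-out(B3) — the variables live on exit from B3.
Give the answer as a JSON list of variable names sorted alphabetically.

Answer: ["g", "w"]

Derivation:
Block summaries:
  B0: def={g} ue=∅
  B1: def={a,r,w} ue=∅
  B2: def={a} ue=∅
  B3: def={r,z} ue=∅
  B4: def={g} ue={g}
  B5: def={a,w,z} ue={w}
  B6: def={g,r} ue={g}
  B7: def={r} ue={a}
  B8: def={w} ue=∅

Backward fixpoint:
  live B0: ∅→{g}
  live B1: {g}→{g,w}
  live B2: {g}→{a,g}
  live B3: {g,w}→{g,w}
  live B4: {a,g}→{a,g}
  live B5: {g,w}→{a,g}
  live B6: {a,g}→{a,g}
  live B7: {a,g}→{a,g}
  live B8: ∅→∅

live-out(B3) = ["g", "w"]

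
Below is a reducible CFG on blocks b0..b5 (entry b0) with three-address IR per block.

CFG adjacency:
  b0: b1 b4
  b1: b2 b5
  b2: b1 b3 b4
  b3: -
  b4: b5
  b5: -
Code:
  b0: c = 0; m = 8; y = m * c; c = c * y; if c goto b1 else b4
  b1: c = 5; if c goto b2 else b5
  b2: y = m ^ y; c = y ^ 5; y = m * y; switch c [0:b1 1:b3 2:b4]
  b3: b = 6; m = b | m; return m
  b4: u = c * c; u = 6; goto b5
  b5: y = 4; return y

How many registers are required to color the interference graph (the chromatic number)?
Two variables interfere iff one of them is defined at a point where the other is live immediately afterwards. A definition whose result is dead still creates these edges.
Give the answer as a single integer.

Answer: 3

Analysis:
def/use:
  b0 def {c,m,y} use ∅
  b1 def {c} use ∅
  b2 def {c,y} use {m,y}
  b3 def {b,m} use {m}
  b4 def {u} use {c}
  b5 def {y} use ∅

Live sets:
  live b0: ∅→{c,m,y}
  live b1: {m,y}→{m,y}
  live b2: {m,y}→{c,m,y}
  live b3: {m}→∅
  live b4: {c}→∅
  live b5: ∅→∅

Interfere edges:
  b — {m}
  c — {m,y}
  m — {b,c,y}
  u — ∅
  y — {c,m}

Registers:
  clique {c,m,y} ⇒ need ≥ 3
  assign b→R1 c→R1 m→R0 u→R0 y→R2 — no edge inside a register ⇒ χ ≤ 3
  χ = 3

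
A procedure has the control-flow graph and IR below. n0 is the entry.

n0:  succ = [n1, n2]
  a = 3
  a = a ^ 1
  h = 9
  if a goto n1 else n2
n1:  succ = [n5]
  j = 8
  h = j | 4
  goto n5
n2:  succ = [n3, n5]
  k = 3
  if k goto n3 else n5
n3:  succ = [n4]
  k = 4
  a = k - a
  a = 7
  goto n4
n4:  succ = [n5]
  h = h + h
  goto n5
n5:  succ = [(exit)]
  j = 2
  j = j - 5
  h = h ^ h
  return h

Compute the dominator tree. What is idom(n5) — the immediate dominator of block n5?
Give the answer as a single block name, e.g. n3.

idom tree: n1←n0 n2←n0 n3←n2 n4←n3 n5←n0
Join-block Dom:
  n5: preds {n1,n2,n4}: {n0,n1} ∩ {n0,n2} ∩ {n0,n2,n3,n4} = {n0}; idom=n0

idom(n5) = n0

Answer: n0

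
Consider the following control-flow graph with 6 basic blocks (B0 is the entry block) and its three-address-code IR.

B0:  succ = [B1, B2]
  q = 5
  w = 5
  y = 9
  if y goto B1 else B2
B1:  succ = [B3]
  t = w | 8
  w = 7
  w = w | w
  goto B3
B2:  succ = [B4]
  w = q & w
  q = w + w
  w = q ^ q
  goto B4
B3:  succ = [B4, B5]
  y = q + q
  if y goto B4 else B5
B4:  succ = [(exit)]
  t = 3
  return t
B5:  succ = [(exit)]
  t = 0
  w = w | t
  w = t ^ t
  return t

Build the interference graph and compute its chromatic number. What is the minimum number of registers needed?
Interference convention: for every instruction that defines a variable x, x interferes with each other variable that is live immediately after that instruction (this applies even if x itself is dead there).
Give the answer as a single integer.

Answer: 3

Working:
def/use:
  B0 def {q,w,y} use ∅
  B1 def {t,w} use {w}
  B2 def {q,w} use {q,w}
  B3 def {y} use {q}
  B4 def {t} use ∅
  B5 def {t,w} use {w}

Liveness:
  live B0: ∅→{q,w}
  live B1: {q,w}→{q,w}
  live B2: {q,w}→∅
  live B3: {q,w}→{w}
  live B4: ∅→∅
  live B5: {w}→∅

Interference:
  q↔{t,w,y}
  t↔{q,w}
  w↔{q,t,y}
  y↔{q,w}

Registers:
  {q,t,w} pairwise interfere (3-clique) ⇒ χ ≥ 3
  3-colouring: R0={q}  R1={w}  R2={t,y}
  χ = 3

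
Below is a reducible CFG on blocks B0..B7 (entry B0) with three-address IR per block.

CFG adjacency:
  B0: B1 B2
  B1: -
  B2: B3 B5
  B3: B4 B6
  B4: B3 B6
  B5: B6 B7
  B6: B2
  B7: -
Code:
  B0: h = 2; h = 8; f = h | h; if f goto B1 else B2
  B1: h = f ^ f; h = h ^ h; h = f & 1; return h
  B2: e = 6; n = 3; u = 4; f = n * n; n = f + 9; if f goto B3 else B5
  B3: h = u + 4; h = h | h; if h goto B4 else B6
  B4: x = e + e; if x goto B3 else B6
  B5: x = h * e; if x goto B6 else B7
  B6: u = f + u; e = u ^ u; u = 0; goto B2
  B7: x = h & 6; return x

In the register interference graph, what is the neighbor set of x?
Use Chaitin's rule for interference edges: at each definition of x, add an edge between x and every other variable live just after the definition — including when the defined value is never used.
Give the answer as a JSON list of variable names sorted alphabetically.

Block summaries:
  B0 def {f,h} use ∅
  B1 def {h} use {f}
  B2 def {e,f,n,u} use ∅
  B3 def {h} use {u}
  B4 def {x} use {e}
  B5 def {x} use {e,h}
  B6 def {e,u} use {f,u}
  B7 def {x} use {h}

Live sets:
  B0 li=∅ lo={f,h}
  B1 li={f} lo=∅
  B2 li={h} lo={e,f,h,u}
  B3 li={e,f,u} lo={e,f,h,u}
  B4 li={e,f,h,u} lo={e,f,h,u}
  B5 li={e,f,h,u} lo={f,h,u}
  B6 li={f,h,u} lo={h}
  B7 li={h} lo=∅

Interfere edges:
  e: {f,h,n,u,x}
  f: {e,h,n,u,x}
  h: {e,f,n,u,x}
  n: {e,f,h,u}
  u: {e,f,h,n,x}
  x: {e,f,h,u}

N(x) = ["e", "f", "h", "u"]

Answer: ["e", "f", "h", "u"]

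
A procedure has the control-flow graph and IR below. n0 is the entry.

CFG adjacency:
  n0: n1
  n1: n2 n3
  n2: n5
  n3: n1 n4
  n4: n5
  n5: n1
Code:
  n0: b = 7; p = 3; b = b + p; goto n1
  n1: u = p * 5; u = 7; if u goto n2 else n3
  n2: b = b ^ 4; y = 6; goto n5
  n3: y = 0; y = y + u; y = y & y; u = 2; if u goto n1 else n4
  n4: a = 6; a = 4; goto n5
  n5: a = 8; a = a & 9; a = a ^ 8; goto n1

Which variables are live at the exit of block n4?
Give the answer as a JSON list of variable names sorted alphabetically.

Answer: ["b", "p"]

Working:
def/use:
  n0: {b,p} / ∅
  n1: {u} / {p}
  n2: {b,y} / {b}
  n3: {u,y} / {u}
  n4: {a} / ∅
  n5: {a} / ∅

Liveness:
  live n0: ∅→{b,p}
  live n1: {b,p}→{b,p,u}
  live n2: {b,p}→{b,p}
  live n3: {b,p,u}→{b,p}
  live n4: {b,p}→{b,p}
  live n5: {b,p}→{b,p}

live-out(n4) = ["b", "p"]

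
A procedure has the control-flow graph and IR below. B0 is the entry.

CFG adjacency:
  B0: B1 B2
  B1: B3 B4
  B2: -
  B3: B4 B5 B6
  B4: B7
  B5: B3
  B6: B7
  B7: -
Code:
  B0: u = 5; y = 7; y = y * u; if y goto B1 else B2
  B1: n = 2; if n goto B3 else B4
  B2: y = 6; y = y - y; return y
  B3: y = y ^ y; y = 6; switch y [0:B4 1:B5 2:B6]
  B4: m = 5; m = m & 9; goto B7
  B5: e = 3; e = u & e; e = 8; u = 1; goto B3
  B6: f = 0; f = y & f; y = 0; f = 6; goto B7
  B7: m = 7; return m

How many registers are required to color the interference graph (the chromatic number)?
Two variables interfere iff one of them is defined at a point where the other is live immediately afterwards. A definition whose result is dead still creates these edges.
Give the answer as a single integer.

Answer: 3

Working:
Per-block:
  B0 def {u,y} use ∅
  B1 def {n} use ∅
  B2 def {y} use ∅
  B3 def {y} use {y}
  B4 def {m} use ∅
  B5 def {e,u} use {u}
  B6 def {f,y} use {y}
  B7 def {m} use ∅

Live sets:
  B0 li=∅ lo={u,y}
  B1 li={u,y} lo={u,y}
  B2 li=∅ lo=∅
  B3 li={u,y} lo={u,y}
  B4 li=∅ lo=∅
  B5 li={u,y} lo={u,y}
  B6 li={y} lo=∅
  B7 li=∅ lo=∅

Conflict graph:
  e: {u,y}
  f: {y}
  m: ∅
  n: {u,y}
  u: {e,n,y}
  y: {e,f,n,u}

Registers:
  {e,u,y} pairwise interfere (3-clique) ⇒ χ ≥ 3
  3-colouring: r0={m,y}  r1={f,u}  r2={e,n}
  χ = 3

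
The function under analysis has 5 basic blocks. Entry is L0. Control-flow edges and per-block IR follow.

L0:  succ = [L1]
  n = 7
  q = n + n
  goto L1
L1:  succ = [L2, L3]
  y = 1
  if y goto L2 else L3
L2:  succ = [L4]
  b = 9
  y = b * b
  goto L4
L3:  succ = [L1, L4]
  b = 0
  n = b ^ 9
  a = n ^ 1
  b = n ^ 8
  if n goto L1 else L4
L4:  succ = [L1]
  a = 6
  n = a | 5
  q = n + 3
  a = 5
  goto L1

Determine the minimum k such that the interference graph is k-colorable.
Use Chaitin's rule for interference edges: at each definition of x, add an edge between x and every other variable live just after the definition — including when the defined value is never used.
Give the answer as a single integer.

Block summaries:
  L0 def {n,q} use ∅
  L1 def {y} use ∅
  L2 def {b,y} use ∅
  L3 def {a,b,n} use ∅
  L4 def {a,n,q} use ∅

Liveness:
  live L0: ∅→∅
  live L1: ∅→∅
  live L2: ∅→∅
  live L3: ∅→∅
  live L4: ∅→∅

Interfere edges:
  a: {n}
  b: {n}
  n: {a,b}
  q: ∅
  y: ∅

Chromatic number:
  {a,n} pairwise interfere (2-clique) ⇒ χ ≥ 2
  2-colouring: c0={n,q,y}  c1={a,b}
  χ = 2

Answer: 2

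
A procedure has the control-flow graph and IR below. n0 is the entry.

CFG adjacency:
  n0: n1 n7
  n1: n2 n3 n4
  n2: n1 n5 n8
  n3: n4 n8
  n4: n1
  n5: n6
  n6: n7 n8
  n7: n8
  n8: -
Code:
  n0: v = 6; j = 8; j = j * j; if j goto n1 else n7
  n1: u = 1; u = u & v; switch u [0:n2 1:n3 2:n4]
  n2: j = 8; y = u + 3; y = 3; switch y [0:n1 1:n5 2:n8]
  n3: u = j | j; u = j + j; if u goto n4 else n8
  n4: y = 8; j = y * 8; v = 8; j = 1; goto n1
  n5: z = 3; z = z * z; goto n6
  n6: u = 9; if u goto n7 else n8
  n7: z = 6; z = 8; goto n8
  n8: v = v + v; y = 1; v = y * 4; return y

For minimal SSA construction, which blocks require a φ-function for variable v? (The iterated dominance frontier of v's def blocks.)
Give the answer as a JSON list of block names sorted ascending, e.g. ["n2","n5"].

idom tree: n1←n0 n2←n1 n3←n1 n4←n1 n5←n2 n6←n5 n7←n0 n8←n0
Dom∩ at merges:
  n1: preds {n0,n2,n4}: {n0} ∩ {n0,n1,n2} ∩ {n0,n1,n4} = {n0}; idom=n0
  n4: preds {n1,n3}: {n0,n1} ∩ {n0,n1,n3} = {n0,n1}; idom=n1
  n7: preds {n0,n6}: {n0} ∩ {n0,n1,n2,n5,n6} = {n0}; idom=n0
  n8: preds {n2,n3,n6,n7}: {n0,n1,n2} ∩ {n0,n1,n3} ∩ {n0,n1,n2,n5,n6} ∩ {n0,n7} = {n0}; idom=n0

DF walk-up:
  n1←n0: walk · to n0
  n1←n2: walk n2→n1 to n0
  n1←n4: walk n4→n1 to n0
  n4←n1: walk · to n1
  n4←n3: walk n3 to n1
  n7←n0: walk · to n0
  n7←n6: walk n6→n5→n2→n1 to n0
  n8←n2: walk n2→n1 to n0
  n8←n3: walk n3→n1 to n0
  n8←n6: walk n6→n5→n2→n1 to n0
  n8←n7: walk n7 to n0
  DF(n0)=∅
  DF(n1)={n1,n7,n8}
  DF(n2)={n1,n7,n8}
  DF(n3)={n4,n8}
  DF(n4)={n1}
  DF(n5)={n7,n8}
  DF(n6)={n7,n8}
  DF(n7)={n8}
  DF(n8)=∅

φ for v: defs {n0,n4,n8}
  DF⁺ = {n1,n7,n8}

Answer: ["n1", "n7", "n8"]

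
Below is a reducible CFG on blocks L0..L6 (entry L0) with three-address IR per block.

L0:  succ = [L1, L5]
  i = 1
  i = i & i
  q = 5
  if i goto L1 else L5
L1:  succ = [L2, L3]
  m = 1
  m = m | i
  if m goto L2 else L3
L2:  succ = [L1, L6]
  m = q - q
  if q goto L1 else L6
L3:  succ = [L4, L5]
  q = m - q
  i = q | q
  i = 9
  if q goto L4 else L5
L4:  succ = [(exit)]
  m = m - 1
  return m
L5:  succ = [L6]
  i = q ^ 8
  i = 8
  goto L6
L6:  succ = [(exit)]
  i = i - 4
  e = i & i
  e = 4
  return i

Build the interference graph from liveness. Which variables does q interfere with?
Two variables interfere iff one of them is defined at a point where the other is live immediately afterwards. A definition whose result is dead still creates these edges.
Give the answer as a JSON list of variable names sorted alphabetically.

Per-block:
  L0: {i,q} / ∅
  L1: {m} / {i}
  L2: {m} / {q}
  L3: {i,q} / {m,q}
  L4: {m} / {m}
  L5: {i} / {q}
  L6: {e,i} / {i}

Liveness:
  L0: in=∅ out={i,q}
  L1: in={i,q} out={i,m,q}
  L2: in={i,q} out={i,q}
  L3: in={m,q} out={m,q}
  L4: in={m} out=∅
  L5: in={q} out={i}
  L6: in={i} out=∅

Conflict graph:
  e↔{i}
  i↔{e,m,q}
  m↔{i,q}
  q↔{i,m}

N(q) = ["i", "m"]

Answer: ["i", "m"]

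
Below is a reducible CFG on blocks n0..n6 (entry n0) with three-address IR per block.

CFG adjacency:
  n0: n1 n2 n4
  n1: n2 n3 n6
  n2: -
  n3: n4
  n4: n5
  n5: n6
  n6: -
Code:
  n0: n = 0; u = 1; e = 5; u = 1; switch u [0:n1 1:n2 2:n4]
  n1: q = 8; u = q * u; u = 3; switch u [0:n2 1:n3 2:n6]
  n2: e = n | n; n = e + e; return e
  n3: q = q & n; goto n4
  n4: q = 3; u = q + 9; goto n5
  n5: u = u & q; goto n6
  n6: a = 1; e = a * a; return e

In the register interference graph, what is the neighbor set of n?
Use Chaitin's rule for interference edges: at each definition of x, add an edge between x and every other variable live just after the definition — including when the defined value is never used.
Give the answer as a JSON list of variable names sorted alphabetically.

Answer: ["e", "q", "u"]

Working:
Per-block:
  n0 def {e,n,u} use ∅
  n1 def {q,u} use {u}
  n2 def {e,n} use {n}
  n3 def {q} use {n,q}
  n4 def {q,u} use ∅
  n5 def {u} use {q,u}
  n6 def {a,e} use ∅

Live sets:
  n0 li=∅ lo={n,u}
  n1 li={n,u} lo={n,q}
  n2 li={n} lo=∅
  n3 li={n,q} lo=∅
  n4 li=∅ lo={q,u}
  n5 li={q,u} lo=∅
  n6 li=∅ lo=∅

Interfere edges:
  a↔∅
  e↔{n}
  n↔{e,q,u}
  q↔{n,u}
  u↔{n,q}

N(n) = ["e", "q", "u"]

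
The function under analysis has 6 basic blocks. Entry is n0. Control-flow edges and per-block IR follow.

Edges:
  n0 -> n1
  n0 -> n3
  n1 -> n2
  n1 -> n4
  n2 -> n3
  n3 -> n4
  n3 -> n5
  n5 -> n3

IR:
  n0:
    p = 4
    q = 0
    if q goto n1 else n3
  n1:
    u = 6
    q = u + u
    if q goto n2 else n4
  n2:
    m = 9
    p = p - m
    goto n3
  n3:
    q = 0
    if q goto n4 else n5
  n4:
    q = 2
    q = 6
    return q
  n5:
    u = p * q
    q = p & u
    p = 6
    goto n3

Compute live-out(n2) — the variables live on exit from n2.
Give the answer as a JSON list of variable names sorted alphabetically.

Answer: ["p"]

Analysis:
Block summaries:
  n0: {p,q} / ∅
  n1: {q,u} / ∅
  n2: {m,p} / {p}
  n3: {q} / ∅
  n4: {q} / ∅
  n5: {p,q,u} / {p,q}

Backward fixpoint:
  n0 li=∅ lo={p}
  n1 li={p} lo={p}
  n2 li={p} lo={p}
  n3 li={p} lo={p,q}
  n4 li=∅ lo=∅
  n5 li={p,q} lo={p}

live-out(n2) = ["p"]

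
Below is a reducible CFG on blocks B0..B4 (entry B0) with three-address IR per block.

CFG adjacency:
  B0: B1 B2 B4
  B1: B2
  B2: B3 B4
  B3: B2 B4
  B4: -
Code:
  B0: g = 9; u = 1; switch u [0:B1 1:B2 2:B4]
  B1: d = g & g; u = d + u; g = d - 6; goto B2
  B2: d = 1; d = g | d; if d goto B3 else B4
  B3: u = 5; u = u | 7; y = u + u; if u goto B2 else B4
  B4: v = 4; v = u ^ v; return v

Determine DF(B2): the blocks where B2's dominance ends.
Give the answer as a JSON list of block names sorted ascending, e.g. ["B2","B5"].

idom tree: B1←B0 B2←B0 B3←B2 B4←B0
Join-block Dom:
  B2: preds {B0,B1,B3}: {B0} ∩ {B0,B1} ∩ {B0,B2,B3} = {B0}; idom=B0
  B4: preds {B0,B2,B3}: {B0} ∩ {B0,B2} ∩ {B0,B2,B3} = {B0}; idom=B0

DF derivation:
  B2←B0: walk · to B0
  B2←B1: walk B1 to B0
  B2←B3: walk B3→B2 to B0
  B4←B0: walk · to B0
  B4←B2: walk B2 to B0
  B4←B3: walk B3→B2 to B0
  B0: DF=∅
  B1: DF={B2}
  B2: DF={B2,B4}
  B3: DF={B2,B4}
  B4: DF=∅

DF(B2) = ["B2", "B4"]

Answer: ["B2", "B4"]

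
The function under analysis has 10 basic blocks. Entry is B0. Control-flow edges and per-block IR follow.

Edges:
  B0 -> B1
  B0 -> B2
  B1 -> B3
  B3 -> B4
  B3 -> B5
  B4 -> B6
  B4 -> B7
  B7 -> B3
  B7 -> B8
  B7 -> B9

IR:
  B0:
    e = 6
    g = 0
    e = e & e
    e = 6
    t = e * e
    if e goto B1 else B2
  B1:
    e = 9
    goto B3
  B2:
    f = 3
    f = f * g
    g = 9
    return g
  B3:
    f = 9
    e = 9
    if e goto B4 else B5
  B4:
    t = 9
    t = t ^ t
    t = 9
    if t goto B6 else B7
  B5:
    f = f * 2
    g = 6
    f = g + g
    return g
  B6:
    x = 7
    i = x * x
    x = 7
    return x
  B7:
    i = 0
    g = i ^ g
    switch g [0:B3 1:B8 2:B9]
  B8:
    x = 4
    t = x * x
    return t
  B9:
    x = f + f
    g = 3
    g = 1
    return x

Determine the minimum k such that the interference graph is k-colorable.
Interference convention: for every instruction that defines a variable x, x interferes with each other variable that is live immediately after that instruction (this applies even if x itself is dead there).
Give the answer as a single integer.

def/use:
  B0: {e,g,t} / ∅
  B1: {e} / ∅
  B2: {f,g} / {g}
  B3: {e,f} / ∅
  B4: {t} / ∅
  B5: {f,g} / {f}
  B6: {i,x} / ∅
  B7: {g,i} / {g}
  B8: {t,x} / ∅
  B9: {g,x} / {f}

Liveness:
  B0 li=∅ lo={g}
  B1 li={g} lo={g}
  B2 li={g} lo=∅
  B3 li={g} lo={f,g}
  B4 li={f,g} lo={f,g}
  B5 li={f} lo=∅
  B6 li=∅ lo=∅
  B7 li={f,g} lo={f,g}
  B8 li=∅ lo=∅
  B9 li={f} lo=∅

Conflict graph:
  e: {f,g,t}
  f: {e,g,i,t}
  g: {e,f,i,t,x}
  i: {f,g}
  t: {e,f,g}
  x: {g}

Chromatic number:
  {e,f,g,t} pairwise interfere (4-clique) ⇒ χ ≥ 4
  assign e→r2 f→r1 g→r0 i→r2 t→r3 x→r1 — no edge inside a register ⇒ χ ≤ 4
  χ = 4

Answer: 4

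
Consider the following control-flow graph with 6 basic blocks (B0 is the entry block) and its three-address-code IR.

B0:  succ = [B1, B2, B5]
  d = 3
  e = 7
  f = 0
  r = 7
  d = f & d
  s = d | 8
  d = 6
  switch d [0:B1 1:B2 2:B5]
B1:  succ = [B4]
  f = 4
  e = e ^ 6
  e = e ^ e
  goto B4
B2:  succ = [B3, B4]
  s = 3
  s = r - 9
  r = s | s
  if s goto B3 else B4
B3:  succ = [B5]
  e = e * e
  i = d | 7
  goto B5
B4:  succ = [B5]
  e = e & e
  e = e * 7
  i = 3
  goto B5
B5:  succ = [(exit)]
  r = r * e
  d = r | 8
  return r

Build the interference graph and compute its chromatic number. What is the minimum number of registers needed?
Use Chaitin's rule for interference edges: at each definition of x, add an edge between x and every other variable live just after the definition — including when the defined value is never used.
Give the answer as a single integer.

Answer: 4

Working:
Per-block:
  B0 def {d,e,f,r,s} use ∅
  B1 def {e,f} use {e}
  B2 def {r,s} use {r}
  B3 def {e,i} use {d,e}
  B4 def {e,i} use {e}
  B5 def {d,r} use {e,r}

Live sets:
  live B0: ∅→{d,e,r}
  live B1: {e,r}→{e,r}
  live B2: {d,e,r}→{d,e,r}
  live B3: {d,e,r}→{e,r}
  live B4: {e,r}→{e,r}
  live B5: {e,r}→∅

Interference:
  d↔{e,f,r,s}
  e↔{d,f,i,r,s}
  f↔{d,e,r}
  i↔{e,r}
  r↔{d,e,f,i,s}
  s↔{d,e,r}

Registers:
  lower bound: {d,e,f,r} mutually conflict ⇒ χ ≥ 4
  assign d→R2 e→R0 f→R3 i→R2 r→R1 s→R3 — no edge inside a register ⇒ χ ≤ 4
  χ = 4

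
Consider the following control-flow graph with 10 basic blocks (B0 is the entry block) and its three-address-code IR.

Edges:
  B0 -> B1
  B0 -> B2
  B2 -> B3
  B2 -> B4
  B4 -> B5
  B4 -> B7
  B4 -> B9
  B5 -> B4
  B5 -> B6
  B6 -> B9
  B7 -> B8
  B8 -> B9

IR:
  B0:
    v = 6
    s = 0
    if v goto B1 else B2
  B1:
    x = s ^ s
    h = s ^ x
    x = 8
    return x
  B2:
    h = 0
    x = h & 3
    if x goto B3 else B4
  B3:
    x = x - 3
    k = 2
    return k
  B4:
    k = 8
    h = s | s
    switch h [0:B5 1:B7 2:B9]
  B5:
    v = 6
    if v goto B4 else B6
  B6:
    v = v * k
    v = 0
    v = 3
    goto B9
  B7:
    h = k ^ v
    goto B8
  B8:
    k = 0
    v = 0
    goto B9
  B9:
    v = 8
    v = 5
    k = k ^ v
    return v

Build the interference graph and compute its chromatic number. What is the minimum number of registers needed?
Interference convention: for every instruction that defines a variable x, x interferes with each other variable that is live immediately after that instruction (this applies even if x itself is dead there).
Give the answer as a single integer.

Answer: 4

Working:
def/use:
  B0: {s,v} / ∅
  B1: {h,x} / {s}
  B2: {h,x} / ∅
  B3: {k,x} / {x}
  B4: {h,k} / {s}
  B5: {v} / ∅
  B6: {v} / {k,v}
  B7: {h} / {k,v}
  B8: {k,v} / ∅
  B9: {k,v} / {k}

Live sets:
  live B0: ∅→{s,v}
  live B1: {s}→∅
  live B2: {s,v}→{s,v,x}
  live B3: {x}→∅
  live B4: {s,v}→{k,s,v}
  live B5: {k,s}→{k,s,v}
  live B6: {k,v}→{k}
  live B7: {k,v}→∅
  live B8: ∅→{k}
  live B9: {k}→∅

Interference:
  h: {k,s,v}
  k: {h,s,v}
  s: {h,k,v,x}
  v: {h,k,s,x}
  x: {s,v}

Registers:
  clique {h,k,s,v} ⇒ need ≥ 4
  4-colouring: c0={s}  c1={v}  c2={h,x}  c3={k}
  χ = 4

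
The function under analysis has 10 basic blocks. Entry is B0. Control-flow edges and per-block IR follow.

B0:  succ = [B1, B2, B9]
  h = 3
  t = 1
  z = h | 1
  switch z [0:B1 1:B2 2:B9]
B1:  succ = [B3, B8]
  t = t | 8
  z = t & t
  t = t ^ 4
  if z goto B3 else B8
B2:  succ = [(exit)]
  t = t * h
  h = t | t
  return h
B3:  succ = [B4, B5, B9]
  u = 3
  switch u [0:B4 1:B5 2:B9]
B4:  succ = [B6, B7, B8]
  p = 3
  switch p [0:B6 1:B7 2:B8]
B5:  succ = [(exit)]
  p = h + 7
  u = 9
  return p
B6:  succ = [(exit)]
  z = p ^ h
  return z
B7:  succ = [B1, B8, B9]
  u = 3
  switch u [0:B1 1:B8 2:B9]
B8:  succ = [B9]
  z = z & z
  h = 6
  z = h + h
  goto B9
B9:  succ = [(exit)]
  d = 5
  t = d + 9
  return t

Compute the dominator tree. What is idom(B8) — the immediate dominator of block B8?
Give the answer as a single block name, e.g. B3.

idom tree: B1←B0 B2←B0 B3←B1 B4←B3 B5←B3 B6←B4 B7←B4 B8←B1 B9←B0
Dom at joins:
  B1: preds {B0,B7}: {B0} ∩ {B0,B1,B3,B4,B7} = {B0}; idom=B0
  B8: preds {B1,B4,B7}: {B0,B1} ∩ {B0,B1,B3,B4} ∩ {B0,B1,B3,B4,B7} = {B0,B1}; idom=B1
  B9: preds {B0,B3,B7,B8}: {B0} ∩ {B0,B1,B3} ∩ {B0,B1,B3,B4,B7} ∩ {B0,B1,B8} = {B0}; idom=B0

idom(B8) = B1

Answer: B1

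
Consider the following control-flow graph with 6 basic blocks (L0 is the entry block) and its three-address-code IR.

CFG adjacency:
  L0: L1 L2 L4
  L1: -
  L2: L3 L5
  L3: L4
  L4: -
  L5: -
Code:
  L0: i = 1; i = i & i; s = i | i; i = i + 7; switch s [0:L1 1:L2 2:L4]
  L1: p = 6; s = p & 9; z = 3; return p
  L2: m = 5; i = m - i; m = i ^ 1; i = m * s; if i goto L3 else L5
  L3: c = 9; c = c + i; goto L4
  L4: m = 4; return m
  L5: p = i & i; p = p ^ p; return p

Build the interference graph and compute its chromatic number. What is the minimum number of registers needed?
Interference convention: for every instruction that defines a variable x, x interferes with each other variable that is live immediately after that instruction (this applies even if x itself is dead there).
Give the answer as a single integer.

Answer: 3

Working:
Per-block:
  L0 def {i,s} use ∅
  L1 def {p,s,z} use ∅
  L2 def {i,m} use {i,s}
  L3 def {c} use {i}
  L4 def {m} use ∅
  L5 def {p} use {i}

Live sets:
  live L0: ∅→{i,s}
  live L1: ∅→∅
  live L2: {i,s}→{i}
  live L3: {i}→∅
  live L4: ∅→∅
  live L5: {i}→∅

Conflict graph:
  c: {i}
  i: {c,m,s}
  m: {i,s}
  p: {s,z}
  s: {i,m,p}
  z: {p}

Chromatic number:
  lower bound: {i,m,s} mutually conflict ⇒ χ ≥ 3
  assign c→r1 i→r0 m→r2 p→r0 s→r1 z→r1 — no edge inside a register ⇒ χ ≤ 3
  χ = 3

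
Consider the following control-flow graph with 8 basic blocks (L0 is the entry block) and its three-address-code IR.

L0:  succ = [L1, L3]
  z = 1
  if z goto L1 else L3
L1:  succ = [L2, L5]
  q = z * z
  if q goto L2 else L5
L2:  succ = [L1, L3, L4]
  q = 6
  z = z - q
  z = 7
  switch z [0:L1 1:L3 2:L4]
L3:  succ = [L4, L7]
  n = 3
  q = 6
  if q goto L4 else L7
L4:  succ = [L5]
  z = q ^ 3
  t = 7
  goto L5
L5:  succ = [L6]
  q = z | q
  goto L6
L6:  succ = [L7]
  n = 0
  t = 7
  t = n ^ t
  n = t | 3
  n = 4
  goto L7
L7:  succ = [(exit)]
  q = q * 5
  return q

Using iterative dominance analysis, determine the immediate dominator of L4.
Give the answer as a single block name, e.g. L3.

idom tree: L1←L0 L2←L1 L3←L0 L4←L0 L5←L0 L6←L5 L7←L0
Join-block Dom:
  L1: preds {L0,L2}: {L0} ∩ {L0,L1,L2} = {L0}; idom=L0
  L3: preds {L0,L2}: {L0} ∩ {L0,L1,L2} = {L0}; idom=L0
  L4: preds {L2,L3}: {L0,L1,L2} ∩ {L0,L3} = {L0}; idom=L0
  L5: preds {L1,L4}: {L0,L1} ∩ {L0,L4} = {L0}; idom=L0
  L7: preds {L3,L6}: {L0,L3} ∩ {L0,L5,L6} = {L0}; idom=L0

idom(L4) = L0

Answer: L0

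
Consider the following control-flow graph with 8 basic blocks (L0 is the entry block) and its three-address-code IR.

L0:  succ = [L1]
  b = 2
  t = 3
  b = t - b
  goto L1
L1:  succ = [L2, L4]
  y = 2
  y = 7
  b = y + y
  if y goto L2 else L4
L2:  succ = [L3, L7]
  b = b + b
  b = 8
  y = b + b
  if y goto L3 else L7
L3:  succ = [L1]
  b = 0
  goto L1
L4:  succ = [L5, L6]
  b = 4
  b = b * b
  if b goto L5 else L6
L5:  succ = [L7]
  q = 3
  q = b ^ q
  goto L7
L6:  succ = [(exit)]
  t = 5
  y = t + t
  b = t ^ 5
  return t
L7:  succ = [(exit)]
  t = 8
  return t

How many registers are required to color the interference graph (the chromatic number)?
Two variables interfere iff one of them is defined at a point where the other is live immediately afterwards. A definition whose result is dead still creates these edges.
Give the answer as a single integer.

def/use:
  L0: def={b,t} ue=∅
  L1: def={b,y} ue=∅
  L2: def={b,y} ue={b}
  L3: def={b} ue=∅
  L4: def={b} ue=∅
  L5: def={q} ue={b}
  L6: def={b,t,y} ue=∅
  L7: def={t} ue=∅

Live sets:
  L0 li=∅ lo=∅
  L1 li=∅ lo={b}
  L2 li={b} lo=∅
  L3 li=∅ lo=∅
  L4 li=∅ lo={b}
  L5 li={b} lo=∅
  L6 li=∅ lo=∅
  L7 li=∅ lo=∅

Interfere edges:
  b: {q,t,y}
  q: {b}
  t: {b,y}
  y: {b,t}

Registers:
  {b,t,y} pairwise interfere (3-clique) ⇒ χ ≥ 3
  assign b→c0 q→c1 t→c1 y→c2 — no edge inside a register ⇒ χ ≤ 3
  χ = 3

Answer: 3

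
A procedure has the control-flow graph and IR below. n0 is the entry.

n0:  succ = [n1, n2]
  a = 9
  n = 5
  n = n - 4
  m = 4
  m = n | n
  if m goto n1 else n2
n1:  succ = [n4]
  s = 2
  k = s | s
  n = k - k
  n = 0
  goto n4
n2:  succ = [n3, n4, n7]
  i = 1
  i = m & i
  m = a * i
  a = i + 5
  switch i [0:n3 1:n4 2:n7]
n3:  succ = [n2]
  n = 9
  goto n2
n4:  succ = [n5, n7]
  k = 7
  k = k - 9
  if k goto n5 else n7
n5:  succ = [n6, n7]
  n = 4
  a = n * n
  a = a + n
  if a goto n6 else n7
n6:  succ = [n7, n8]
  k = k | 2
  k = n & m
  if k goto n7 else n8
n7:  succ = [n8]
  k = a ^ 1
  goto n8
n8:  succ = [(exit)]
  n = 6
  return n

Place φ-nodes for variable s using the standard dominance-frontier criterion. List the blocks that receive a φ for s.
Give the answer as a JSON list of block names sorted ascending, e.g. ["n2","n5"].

idom tree: n1←n0 n2←n0 n3←n2 n4←n0 n5←n4 n6←n5 n7←n0 n8←n0
Dom at joins:
  n2: preds {n0,n3}: {n0} ∩ {n0,n2,n3} = {n0}; idom=n0
  n4: preds {n1,n2}: {n0,n1} ∩ {n0,n2} = {n0}; idom=n0
  n7: preds {n2,n4,n5,n6}: {n0,n2} ∩ {n0,n4} ∩ {n0,n4,n5} ∩ {n0,n4,n5,n6} = {n0}; idom=n0
  n8: preds {n6,n7}: {n0,n4,n5,n6} ∩ {n0,n7} = {n0}; idom=n0

Frontier:
  join n2 pred n0: · stop@n0
  join n2 pred n3: n3→n2 stop@n0
  join n4 pred n1: n1 stop@n0
  join n4 pred n2: n2 stop@n0
  join n7 pred n2: n2 stop@n0
  join n7 pred n4: n4 stop@n0
  join n7 pred n5: n5→n4 stop@n0
  join n7 pred n6: n6→n5→n4 stop@n0
  join n8 pred n6: n6→n5→n4 stop@n0
  join n8 pred n7: n7 stop@n0
  n0: DF=∅
  n1: DF={n4}
  n2: DF={n2,n4,n7}
  n3: DF={n2}
  n4: DF={n7,n8}
  n5: DF={n7,n8}
  n6: DF={n7,n8}
  n7: DF={n8}
  n8: DF=∅

φ for s: defs {n1}
  DF⁺ = {n4,n7,n8}

Answer: ["n4", "n7", "n8"]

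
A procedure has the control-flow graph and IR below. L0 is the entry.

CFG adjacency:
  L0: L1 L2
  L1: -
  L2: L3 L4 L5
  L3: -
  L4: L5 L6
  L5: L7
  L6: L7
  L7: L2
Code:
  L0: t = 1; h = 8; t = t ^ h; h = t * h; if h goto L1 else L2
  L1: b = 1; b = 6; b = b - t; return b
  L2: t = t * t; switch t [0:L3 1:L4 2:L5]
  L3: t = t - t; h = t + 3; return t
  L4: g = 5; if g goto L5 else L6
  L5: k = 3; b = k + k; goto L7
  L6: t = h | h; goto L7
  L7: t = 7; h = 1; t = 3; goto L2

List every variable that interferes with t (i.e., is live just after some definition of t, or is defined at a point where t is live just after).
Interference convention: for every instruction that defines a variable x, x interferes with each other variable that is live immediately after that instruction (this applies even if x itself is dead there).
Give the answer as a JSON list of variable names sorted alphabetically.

Per-block:
  L0: def={h,t} ue=∅
  L1: def={b} ue={t}
  L2: def={t} ue={t}
  L3: def={h,t} ue={t}
  L4: def={g} ue=∅
  L5: def={b,k} ue=∅
  L6: def={t} ue={h}
  L7: def={h,t} ue=∅

Live sets:
  L0 li=∅ lo={h,t}
  L1 li={t} lo=∅
  L2 li={h,t} lo={h,t}
  L3 li={t} lo=∅
  L4 li={h} lo={h}
  L5 li=∅ lo=∅
  L6 li={h} lo=∅
  L7 li=∅ lo={h,t}

Conflict graph:
  b — {t}
  g — {h}
  h — {g,t}
  k — ∅
  t — {b,h}

N(t) = ["b", "h"]

Answer: ["b", "h"]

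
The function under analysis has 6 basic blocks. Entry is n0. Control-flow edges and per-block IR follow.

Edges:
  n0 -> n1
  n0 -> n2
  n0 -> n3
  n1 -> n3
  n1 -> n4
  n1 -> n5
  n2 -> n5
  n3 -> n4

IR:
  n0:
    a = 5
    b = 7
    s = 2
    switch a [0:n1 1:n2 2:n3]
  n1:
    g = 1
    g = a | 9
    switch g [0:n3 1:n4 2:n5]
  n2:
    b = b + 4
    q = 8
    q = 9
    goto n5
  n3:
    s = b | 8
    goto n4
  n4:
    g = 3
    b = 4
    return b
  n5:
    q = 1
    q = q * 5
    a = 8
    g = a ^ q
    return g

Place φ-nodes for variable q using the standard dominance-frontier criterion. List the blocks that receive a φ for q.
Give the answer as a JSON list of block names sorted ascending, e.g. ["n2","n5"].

idom tree: n1←n0 n2←n0 n3←n0 n4←n0 n5←n0
Dom at joins:
  n3: preds {n0,n1}: {n0} ∩ {n0,n1} = {n0}; idom=n0
  n4: preds {n1,n3}: {n0,n1} ∩ {n0,n3} = {n0}; idom=n0
  n5: preds {n1,n2}: {n0,n1} ∩ {n0,n2} = {n0}; idom=n0

DF walk-up:
  join n3 pred n0: · stop@n0
  join n3 pred n1: n1 stop@n0
  join n4 pred n1: n1 stop@n0
  join n4 pred n3: n3 stop@n0
  join n5 pred n1: n1 stop@n0
  join n5 pred n2: n2 stop@n0
  n0 → ∅
  n1 → {n3,n4,n5}
  n2 → {n5}
  n3 → {n4}
  n4 → ∅
  n5 → ∅

φ for q: defs {n2,n5}
  DF⁺ = {n5}

Answer: ["n5"]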